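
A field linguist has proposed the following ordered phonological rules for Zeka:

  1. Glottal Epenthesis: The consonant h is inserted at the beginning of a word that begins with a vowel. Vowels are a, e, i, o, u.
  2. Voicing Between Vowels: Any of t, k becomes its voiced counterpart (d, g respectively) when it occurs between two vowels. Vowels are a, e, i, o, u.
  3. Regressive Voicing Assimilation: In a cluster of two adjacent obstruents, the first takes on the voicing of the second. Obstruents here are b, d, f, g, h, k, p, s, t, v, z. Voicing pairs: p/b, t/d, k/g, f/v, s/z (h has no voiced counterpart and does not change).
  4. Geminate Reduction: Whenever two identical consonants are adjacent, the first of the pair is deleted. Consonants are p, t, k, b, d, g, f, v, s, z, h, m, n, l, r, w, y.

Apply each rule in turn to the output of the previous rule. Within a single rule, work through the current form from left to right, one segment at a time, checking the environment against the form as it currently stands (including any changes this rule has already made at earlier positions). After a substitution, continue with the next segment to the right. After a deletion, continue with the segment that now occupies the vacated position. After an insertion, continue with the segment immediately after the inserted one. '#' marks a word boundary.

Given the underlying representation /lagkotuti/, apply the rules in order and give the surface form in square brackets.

1 Glottal Epenthesis: no change — [lagkotuti]
2 Voicing Between Vowels: [lagkotuti] → [lagkodudi]
3 Regressive Voicing Assimilation: [lagkodudi] → [lakkodudi]
4 Geminate Reduction: [lakkodudi] → [lakodudi]

[lakodudi]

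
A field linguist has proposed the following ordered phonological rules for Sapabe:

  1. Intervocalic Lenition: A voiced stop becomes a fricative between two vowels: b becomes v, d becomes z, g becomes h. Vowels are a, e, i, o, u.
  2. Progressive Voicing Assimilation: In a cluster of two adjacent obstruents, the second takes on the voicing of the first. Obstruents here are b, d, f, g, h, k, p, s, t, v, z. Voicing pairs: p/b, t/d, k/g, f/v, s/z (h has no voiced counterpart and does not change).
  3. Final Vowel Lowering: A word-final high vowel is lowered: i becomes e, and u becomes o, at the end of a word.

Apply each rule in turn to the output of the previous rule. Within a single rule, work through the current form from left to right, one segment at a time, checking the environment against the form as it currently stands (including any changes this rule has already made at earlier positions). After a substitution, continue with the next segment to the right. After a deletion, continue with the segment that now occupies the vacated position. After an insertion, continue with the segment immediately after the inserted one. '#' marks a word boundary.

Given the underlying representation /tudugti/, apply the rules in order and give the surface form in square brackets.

1 Intervocalic Lenition: [tudugti] → [tuzugti]
2 Progressive Voicing Assimilation: [tuzugti] → [tuzugdi]
3 Final Vowel Lowering: [tuzugdi] → [tuzugde]

[tuzugde]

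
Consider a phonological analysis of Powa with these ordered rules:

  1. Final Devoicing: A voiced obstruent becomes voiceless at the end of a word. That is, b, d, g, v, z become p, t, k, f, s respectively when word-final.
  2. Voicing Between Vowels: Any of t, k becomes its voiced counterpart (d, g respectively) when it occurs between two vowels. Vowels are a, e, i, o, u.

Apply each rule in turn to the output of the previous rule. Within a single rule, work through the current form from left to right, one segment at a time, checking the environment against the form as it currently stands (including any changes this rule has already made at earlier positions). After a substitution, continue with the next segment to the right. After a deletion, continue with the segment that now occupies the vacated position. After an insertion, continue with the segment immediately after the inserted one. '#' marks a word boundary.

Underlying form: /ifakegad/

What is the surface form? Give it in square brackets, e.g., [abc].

[ifagegat]

1 Final Devoicing: [ifakegad] → [ifakegat]
2 Voicing Between Vowels: [ifakegat] → [ifagegat]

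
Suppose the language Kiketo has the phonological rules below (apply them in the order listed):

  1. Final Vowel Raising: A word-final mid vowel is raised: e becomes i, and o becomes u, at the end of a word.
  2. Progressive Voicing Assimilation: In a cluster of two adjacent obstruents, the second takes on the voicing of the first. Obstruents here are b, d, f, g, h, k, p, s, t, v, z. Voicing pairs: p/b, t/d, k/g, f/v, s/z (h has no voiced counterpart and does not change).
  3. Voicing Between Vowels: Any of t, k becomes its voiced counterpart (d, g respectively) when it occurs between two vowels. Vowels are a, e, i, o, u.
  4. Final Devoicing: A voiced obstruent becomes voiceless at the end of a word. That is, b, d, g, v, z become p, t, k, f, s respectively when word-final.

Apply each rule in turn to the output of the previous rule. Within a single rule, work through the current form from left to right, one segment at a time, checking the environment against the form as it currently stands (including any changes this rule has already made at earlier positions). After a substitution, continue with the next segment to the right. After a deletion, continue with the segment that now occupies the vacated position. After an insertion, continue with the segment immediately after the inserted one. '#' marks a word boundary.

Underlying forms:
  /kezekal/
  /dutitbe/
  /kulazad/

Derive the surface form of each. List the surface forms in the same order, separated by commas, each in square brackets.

[kezegal], [duditpi], [kulazat]

/kezekal/:
  1 Final Vowel Raising: no change — [kezekal]
  2 Progressive Voicing Assimilation: no change — [kezekal]
  3 Voicing Between Vowels: [kezekal] → [kezegal]
  4 Final Devoicing: no change — [kezegal]
/dutitbe/:
  1 Final Vowel Raising: [dutitbe] → [dutitbi]
  2 Progressive Voicing Assimilation: [dutitbi] → [dutitpi]
  3 Voicing Between Vowels: [dutitpi] → [duditpi]
  4 Final Devoicing: no change — [duditpi]
/kulazad/:
  1 Final Vowel Raising: no change — [kulazad]
  2 Progressive Voicing Assimilation: no change — [kulazad]
  3 Voicing Between Vowels: no change — [kulazad]
  4 Final Devoicing: [kulazad] → [kulazat]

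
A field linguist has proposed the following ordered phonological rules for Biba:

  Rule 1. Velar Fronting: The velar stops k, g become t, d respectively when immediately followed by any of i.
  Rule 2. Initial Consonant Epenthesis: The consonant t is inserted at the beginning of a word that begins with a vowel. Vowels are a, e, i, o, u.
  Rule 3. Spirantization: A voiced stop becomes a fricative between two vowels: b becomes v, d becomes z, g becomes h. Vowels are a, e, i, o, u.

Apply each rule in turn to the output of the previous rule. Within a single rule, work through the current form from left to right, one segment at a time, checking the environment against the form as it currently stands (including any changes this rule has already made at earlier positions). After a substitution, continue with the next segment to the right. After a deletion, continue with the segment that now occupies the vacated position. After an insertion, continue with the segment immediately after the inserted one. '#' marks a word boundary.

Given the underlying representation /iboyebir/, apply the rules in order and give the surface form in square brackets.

[tivoyevir]

Rule 1 Velar Fronting: no change — [iboyebir]
Rule 2 Initial Consonant Epenthesis: [iboyebir] → [tiboyebir]
Rule 3 Spirantization: [tiboyebir] → [tivoyevir]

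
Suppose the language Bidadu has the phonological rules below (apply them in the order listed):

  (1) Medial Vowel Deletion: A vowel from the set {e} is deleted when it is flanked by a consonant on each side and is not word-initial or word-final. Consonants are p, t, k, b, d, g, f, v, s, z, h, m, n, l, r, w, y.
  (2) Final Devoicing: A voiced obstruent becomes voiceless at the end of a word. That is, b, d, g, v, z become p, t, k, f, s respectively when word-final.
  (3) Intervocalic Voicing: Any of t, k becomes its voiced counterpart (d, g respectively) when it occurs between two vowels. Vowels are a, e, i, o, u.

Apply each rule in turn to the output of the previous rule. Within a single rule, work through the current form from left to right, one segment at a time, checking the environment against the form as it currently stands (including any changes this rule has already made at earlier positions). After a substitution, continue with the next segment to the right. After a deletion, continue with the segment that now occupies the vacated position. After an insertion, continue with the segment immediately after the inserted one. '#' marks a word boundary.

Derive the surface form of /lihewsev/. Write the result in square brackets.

(1) Medial Vowel Deletion: [lihewsev] → [lihwsv]
(2) Final Devoicing: [lihwsv] → [lihwsf]
(3) Intervocalic Voicing: no change — [lihwsf]

[lihwsf]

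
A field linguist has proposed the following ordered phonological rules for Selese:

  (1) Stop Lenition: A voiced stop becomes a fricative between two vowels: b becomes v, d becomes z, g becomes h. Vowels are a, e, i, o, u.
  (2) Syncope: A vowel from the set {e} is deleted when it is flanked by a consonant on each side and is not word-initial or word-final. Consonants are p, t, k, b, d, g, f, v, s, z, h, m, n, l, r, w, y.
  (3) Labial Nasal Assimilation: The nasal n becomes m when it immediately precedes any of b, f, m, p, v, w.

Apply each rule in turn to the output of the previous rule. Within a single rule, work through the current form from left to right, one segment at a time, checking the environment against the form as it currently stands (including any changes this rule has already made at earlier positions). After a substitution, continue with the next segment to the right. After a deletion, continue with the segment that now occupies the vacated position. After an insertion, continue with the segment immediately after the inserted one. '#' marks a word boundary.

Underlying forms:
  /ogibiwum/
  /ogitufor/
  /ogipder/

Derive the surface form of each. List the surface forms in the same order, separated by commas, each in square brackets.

[ohiviwum], [ohitufor], [ohipdr]

/ogibiwum/:
  (1) Stop Lenition: [ogibiwum] → [ohiviwum]
  (2) Syncope: no change — [ohiviwum]
  (3) Labial Nasal Assimilation: no change — [ohiviwum]
/ogitufor/:
  (1) Stop Lenition: [ogitufor] → [ohitufor]
  (2) Syncope: no change — [ohitufor]
  (3) Labial Nasal Assimilation: no change — [ohitufor]
/ogipder/:
  (1) Stop Lenition: [ogipder] → [ohipder]
  (2) Syncope: [ohipder] → [ohipdr]
  (3) Labial Nasal Assimilation: no change — [ohipdr]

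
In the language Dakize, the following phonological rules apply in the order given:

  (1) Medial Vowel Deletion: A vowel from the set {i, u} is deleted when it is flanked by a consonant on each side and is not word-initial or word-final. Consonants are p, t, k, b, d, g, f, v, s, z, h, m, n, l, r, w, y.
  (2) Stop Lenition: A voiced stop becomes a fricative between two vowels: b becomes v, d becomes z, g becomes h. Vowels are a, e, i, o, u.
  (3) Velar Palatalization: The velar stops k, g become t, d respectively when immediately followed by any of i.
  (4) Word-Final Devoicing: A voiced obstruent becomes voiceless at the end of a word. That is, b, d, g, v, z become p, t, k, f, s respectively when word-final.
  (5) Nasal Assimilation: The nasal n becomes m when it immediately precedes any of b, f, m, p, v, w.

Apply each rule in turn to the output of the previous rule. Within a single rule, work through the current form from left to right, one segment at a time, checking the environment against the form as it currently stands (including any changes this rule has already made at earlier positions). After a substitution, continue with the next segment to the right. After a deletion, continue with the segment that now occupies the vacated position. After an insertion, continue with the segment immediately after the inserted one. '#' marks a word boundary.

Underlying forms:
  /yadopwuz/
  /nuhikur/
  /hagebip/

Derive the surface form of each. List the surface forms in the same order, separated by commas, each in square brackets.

/yadopwuz/:
  (1) Medial Vowel Deletion: [yadopwuz] → [yadopwz]
  (2) Stop Lenition: [yadopwz] → [yazopwz]
  (3) Velar Palatalization: no change — [yazopwz]
  (4) Word-Final Devoicing: [yazopwz] → [yazopws]
  (5) Nasal Assimilation: no change — [yazopws]
/nuhikur/:
  (1) Medial Vowel Deletion: [nuhikur] → [nhkr]
  (2) Stop Lenition: no change — [nhkr]
  (3) Velar Palatalization: no change — [nhkr]
  (4) Word-Final Devoicing: no change — [nhkr]
  (5) Nasal Assimilation: no change — [nhkr]
/hagebip/:
  (1) Medial Vowel Deletion: [hagebip] → [hagebp]
  (2) Stop Lenition: [hagebp] → [hahebp]
  (3) Velar Palatalization: no change — [hahebp]
  (4) Word-Final Devoicing: no change — [hahebp]
  (5) Nasal Assimilation: no change — [hahebp]

[yazopws], [nhkr], [hahebp]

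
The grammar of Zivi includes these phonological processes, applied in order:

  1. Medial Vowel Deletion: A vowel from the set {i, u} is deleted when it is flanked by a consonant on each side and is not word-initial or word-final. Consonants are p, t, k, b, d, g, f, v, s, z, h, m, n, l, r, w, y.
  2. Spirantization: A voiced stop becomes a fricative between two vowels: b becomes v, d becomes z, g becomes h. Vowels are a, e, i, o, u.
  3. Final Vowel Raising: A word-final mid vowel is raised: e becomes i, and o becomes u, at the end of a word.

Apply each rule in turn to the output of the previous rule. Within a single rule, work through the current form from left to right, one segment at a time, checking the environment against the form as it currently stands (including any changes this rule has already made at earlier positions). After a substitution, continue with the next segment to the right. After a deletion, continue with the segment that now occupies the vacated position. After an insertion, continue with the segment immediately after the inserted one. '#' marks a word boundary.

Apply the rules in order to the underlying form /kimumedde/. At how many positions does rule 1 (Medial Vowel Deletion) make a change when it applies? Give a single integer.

2

1 Medial Vowel Deletion: [kimumedde] → [kmmedde]
2 Spirantization: no change — [kmmedde]
3 Final Vowel Raising: [kmmedde] → [kmmeddi]
Rule 1 changed 2 position(s).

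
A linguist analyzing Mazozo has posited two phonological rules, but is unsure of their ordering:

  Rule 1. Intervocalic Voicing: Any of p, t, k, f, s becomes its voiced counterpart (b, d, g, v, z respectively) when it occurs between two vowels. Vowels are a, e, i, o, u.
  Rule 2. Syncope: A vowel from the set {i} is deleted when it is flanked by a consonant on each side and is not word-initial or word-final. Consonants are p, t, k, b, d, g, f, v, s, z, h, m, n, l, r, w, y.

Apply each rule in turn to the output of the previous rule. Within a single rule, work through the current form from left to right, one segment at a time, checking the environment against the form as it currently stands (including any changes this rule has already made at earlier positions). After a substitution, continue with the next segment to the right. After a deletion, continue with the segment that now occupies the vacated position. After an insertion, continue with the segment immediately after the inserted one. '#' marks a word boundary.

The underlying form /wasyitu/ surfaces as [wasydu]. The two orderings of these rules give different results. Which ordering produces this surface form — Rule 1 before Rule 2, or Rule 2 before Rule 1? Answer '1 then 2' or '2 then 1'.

1 then 2

Order 1 then 2:
  1 Intervocalic Voicing: [wasyitu] → [wasyidu]
  2 Syncope: [wasyidu] → [wasydu]
  result: [wasydu]
Order 2 then 1:
  2 Syncope: [wasyitu] → [wasytu]
  1 Intervocalic Voicing: no change — [wasytu]
  result: [wasytu]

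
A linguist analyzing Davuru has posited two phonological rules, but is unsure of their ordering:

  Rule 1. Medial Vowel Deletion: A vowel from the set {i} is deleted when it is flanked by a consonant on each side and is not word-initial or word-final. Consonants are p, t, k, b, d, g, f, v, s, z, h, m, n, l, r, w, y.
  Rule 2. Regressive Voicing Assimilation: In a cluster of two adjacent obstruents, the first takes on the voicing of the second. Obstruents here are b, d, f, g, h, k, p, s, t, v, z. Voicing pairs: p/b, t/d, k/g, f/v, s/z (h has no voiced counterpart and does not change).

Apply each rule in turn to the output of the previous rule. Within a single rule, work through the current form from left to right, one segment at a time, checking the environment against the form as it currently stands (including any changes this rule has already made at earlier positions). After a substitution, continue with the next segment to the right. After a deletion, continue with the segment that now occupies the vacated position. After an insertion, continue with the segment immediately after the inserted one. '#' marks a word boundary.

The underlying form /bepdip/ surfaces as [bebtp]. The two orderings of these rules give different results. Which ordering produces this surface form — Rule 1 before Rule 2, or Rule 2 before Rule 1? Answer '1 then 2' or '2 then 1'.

Order 1 then 2:
  1 Medial Vowel Deletion: [bepdip] → [bepdp]
  2 Regressive Voicing Assimilation: [bepdp] → [bebtp]
  result: [bebtp]
Order 2 then 1:
  2 Regressive Voicing Assimilation: [bepdip] → [bebdip]
  1 Medial Vowel Deletion: [bebdip] → [bebdp]
  result: [bebdp]

1 then 2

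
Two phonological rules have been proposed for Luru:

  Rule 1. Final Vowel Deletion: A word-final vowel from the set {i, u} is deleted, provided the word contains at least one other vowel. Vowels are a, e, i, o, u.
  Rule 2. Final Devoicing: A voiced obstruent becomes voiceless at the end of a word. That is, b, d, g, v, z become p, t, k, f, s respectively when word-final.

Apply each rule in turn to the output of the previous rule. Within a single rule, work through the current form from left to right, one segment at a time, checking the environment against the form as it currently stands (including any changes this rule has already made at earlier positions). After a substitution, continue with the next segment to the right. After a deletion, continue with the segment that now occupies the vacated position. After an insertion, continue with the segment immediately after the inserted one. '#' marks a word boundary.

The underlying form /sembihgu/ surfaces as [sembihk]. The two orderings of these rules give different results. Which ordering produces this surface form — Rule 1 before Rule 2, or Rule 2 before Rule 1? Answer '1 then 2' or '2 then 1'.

Order 1 then 2:
  1 Final Vowel Deletion: [sembihgu] → [sembihg]
  2 Final Devoicing: [sembihg] → [sembihk]
  result: [sembihk]
Order 2 then 1:
  2 Final Devoicing: no change — [sembihgu]
  1 Final Vowel Deletion: [sembihgu] → [sembihg]
  result: [sembihg]

1 then 2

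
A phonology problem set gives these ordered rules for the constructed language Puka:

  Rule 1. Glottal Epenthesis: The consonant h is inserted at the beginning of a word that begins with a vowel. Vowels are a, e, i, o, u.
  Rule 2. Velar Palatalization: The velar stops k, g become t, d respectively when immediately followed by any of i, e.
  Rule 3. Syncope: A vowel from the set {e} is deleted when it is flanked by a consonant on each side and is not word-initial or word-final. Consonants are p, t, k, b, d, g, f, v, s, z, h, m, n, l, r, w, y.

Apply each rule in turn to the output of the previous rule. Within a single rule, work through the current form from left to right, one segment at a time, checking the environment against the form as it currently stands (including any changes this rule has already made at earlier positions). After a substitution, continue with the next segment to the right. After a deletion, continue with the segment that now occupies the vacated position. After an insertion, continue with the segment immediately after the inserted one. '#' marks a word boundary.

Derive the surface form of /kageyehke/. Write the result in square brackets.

[kadyhte]

Rule 1 Glottal Epenthesis: no change — [kageyehke]
Rule 2 Velar Palatalization: [kageyehke] → [kadeyehte]
Rule 3 Syncope: [kadeyehte] → [kadyhte]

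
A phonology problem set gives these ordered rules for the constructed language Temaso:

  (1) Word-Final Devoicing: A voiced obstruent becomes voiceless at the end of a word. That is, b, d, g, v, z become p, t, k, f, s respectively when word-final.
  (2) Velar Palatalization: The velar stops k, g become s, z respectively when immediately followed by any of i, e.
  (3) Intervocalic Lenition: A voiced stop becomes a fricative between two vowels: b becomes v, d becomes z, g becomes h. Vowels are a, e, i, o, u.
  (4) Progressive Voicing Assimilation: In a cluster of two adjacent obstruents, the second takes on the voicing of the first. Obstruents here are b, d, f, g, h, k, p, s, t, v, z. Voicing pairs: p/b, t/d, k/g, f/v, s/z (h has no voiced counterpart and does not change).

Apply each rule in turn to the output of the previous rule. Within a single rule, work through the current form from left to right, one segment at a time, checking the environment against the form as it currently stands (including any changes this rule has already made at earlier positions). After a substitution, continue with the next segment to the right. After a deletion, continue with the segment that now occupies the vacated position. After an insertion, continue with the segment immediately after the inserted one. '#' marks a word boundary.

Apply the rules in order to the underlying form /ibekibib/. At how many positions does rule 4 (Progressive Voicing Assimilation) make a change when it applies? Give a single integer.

(1) Word-Final Devoicing: [ibekibib] → [ibekibip]
(2) Velar Palatalization: [ibekibip] → [ibesibip]
(3) Intervocalic Lenition: [ibesibip] → [ivesivip]
(4) Progressive Voicing Assimilation: no change — [ivesivip]
Rule 4 changed 0 position(s).

0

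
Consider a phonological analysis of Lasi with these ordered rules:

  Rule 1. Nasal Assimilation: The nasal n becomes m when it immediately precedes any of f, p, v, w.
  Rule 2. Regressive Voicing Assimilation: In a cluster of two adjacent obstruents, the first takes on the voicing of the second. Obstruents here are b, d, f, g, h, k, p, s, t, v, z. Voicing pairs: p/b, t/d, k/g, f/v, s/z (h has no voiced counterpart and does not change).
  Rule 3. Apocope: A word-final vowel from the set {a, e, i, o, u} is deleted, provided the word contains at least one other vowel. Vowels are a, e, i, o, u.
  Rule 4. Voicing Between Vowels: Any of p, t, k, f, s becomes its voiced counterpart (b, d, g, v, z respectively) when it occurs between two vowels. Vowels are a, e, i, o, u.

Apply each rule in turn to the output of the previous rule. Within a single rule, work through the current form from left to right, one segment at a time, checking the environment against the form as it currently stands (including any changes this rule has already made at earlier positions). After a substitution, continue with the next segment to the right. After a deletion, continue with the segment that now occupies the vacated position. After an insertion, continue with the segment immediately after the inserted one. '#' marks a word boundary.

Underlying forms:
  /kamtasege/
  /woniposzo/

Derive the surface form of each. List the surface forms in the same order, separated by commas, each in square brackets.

[kamtazeg], [wonibozz]

/kamtasege/:
  Rule 1 Nasal Assimilation: no change — [kamtasege]
  Rule 2 Regressive Voicing Assimilation: no change — [kamtasege]
  Rule 3 Apocope: [kamtasege] → [kamtaseg]
  Rule 4 Voicing Between Vowels: [kamtaseg] → [kamtazeg]
/woniposzo/:
  Rule 1 Nasal Assimilation: no change — [woniposzo]
  Rule 2 Regressive Voicing Assimilation: [woniposzo] → [wonipozzo]
  Rule 3 Apocope: [wonipozzo] → [wonipozz]
  Rule 4 Voicing Between Vowels: [wonipozz] → [wonibozz]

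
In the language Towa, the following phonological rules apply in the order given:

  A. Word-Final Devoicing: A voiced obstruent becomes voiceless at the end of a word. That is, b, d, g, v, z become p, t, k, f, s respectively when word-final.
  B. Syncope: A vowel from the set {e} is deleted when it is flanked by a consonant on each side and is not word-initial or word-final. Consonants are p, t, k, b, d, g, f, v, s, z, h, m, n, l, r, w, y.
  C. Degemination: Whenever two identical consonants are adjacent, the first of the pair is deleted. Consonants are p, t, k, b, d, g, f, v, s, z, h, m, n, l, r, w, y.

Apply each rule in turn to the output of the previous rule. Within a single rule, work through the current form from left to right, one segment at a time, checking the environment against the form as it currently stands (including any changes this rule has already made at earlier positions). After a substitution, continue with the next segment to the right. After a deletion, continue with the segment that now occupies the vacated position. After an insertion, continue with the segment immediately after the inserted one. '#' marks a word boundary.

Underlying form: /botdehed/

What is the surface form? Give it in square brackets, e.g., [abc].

A Word-Final Devoicing: [botdehed] → [botdehet]
B Syncope: [botdehet] → [botdht]
C Degemination: no change — [botdht]

[botdht]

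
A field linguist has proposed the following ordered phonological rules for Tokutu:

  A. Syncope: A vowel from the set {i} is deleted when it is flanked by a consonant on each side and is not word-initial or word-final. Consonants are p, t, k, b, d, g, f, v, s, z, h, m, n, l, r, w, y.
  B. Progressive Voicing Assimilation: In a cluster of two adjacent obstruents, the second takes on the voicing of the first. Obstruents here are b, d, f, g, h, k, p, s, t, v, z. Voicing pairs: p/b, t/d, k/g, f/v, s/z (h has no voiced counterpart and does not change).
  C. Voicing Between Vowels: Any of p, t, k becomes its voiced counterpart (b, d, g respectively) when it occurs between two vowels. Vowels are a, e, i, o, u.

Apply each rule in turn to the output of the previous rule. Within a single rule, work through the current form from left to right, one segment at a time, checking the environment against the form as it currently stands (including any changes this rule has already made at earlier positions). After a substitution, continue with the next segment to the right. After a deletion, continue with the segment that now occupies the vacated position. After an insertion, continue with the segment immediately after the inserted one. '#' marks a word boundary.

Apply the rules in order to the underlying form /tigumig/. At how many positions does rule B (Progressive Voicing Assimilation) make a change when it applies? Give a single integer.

A Syncope: [tigumig] → [tgumg]
B Progressive Voicing Assimilation: [tgumg] → [tkumg]
C Voicing Between Vowels: no change — [tkumg]
Rule B changed 1 position(s).

1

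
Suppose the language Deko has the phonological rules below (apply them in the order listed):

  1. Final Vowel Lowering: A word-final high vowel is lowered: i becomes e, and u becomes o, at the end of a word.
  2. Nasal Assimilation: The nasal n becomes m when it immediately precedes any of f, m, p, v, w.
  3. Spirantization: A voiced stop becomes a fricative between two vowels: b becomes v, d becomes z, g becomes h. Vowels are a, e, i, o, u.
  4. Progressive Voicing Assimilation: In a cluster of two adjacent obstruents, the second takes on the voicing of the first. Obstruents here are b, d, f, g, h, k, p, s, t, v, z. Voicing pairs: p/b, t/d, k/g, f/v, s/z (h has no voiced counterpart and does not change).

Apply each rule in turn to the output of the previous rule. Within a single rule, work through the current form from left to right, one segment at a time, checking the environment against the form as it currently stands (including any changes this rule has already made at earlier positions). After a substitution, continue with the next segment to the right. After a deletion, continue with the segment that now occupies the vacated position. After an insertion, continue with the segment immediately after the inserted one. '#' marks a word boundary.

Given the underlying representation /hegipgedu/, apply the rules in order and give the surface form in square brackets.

1 Final Vowel Lowering: [hegipgedu] → [hegipgedo]
2 Nasal Assimilation: no change — [hegipgedo]
3 Spirantization: [hegipgedo] → [hehipgezo]
4 Progressive Voicing Assimilation: [hehipgezo] → [hehipkezo]

[hehipkezo]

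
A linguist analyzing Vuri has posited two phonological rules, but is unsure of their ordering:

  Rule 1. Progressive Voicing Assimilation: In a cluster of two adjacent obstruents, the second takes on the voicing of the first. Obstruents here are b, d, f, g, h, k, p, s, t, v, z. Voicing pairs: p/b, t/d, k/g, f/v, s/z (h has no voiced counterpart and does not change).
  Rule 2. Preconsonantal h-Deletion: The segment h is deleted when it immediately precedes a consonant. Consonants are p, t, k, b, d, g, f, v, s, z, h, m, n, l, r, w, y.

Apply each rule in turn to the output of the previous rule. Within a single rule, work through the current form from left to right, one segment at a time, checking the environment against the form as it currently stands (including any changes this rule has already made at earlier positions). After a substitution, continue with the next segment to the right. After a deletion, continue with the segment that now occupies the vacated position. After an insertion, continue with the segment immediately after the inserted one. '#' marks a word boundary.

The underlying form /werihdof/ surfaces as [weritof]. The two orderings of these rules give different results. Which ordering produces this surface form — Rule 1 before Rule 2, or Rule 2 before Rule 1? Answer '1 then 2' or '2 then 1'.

1 then 2

Order 1 then 2:
  1 Progressive Voicing Assimilation: [werihdof] → [werihtof]
  2 Preconsonantal h-Deletion: [werihtof] → [weritof]
  result: [weritof]
Order 2 then 1:
  2 Preconsonantal h-Deletion: [werihdof] → [weridof]
  1 Progressive Voicing Assimilation: no change — [weridof]
  result: [weridof]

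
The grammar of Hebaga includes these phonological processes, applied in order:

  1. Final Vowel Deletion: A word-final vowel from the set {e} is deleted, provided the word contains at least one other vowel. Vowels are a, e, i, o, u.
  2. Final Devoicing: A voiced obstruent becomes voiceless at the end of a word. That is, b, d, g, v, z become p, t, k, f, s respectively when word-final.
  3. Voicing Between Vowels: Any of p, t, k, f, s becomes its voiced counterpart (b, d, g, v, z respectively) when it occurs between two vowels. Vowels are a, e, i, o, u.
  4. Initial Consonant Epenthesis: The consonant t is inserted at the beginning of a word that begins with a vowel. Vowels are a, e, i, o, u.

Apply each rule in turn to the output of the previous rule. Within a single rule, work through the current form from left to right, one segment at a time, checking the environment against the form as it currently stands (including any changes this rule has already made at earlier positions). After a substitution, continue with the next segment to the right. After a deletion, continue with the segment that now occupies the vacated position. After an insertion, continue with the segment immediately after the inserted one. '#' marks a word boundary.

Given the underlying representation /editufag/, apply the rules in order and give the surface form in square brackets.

1 Final Vowel Deletion: no change — [editufag]
2 Final Devoicing: [editufag] → [editufak]
3 Voicing Between Vowels: [editufak] → [ediduvak]
4 Initial Consonant Epenthesis: [ediduvak] → [tediduvak]

[tediduvak]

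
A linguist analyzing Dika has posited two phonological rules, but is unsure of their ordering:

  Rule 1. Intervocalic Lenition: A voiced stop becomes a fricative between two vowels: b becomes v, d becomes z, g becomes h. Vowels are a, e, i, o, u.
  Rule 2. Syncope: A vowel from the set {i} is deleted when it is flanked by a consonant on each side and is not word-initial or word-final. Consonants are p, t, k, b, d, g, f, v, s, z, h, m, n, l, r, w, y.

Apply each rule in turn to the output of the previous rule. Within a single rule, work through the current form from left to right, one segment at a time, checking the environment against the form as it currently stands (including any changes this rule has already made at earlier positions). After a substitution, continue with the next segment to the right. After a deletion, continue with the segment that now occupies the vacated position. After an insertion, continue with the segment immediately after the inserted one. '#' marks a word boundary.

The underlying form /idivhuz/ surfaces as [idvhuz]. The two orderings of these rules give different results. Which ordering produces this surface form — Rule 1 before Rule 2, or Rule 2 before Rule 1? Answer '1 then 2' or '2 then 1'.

2 then 1

Order 1 then 2:
  1 Intervocalic Lenition: [idivhuz] → [izivhuz]
  2 Syncope: [izivhuz] → [izvhuz]
  result: [izvhuz]
Order 2 then 1:
  2 Syncope: [idivhuz] → [idvhuz]
  1 Intervocalic Lenition: no change — [idvhuz]
  result: [idvhuz]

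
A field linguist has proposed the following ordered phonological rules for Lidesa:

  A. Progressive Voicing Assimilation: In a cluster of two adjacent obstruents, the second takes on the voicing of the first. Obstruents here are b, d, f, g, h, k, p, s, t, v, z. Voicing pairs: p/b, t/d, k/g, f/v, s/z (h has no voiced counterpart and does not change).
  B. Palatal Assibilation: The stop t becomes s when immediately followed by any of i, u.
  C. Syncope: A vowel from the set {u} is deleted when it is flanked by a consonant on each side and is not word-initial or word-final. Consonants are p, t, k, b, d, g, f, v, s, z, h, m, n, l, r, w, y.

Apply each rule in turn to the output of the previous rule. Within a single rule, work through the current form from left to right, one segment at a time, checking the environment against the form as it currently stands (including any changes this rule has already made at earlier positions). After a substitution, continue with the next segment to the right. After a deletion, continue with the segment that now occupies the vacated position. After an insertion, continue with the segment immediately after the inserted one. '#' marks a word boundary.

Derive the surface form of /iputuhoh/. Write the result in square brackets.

[ipshoh]

A Progressive Voicing Assimilation: no change — [iputuhoh]
B Palatal Assibilation: [iputuhoh] → [ipusuhoh]
C Syncope: [ipusuhoh] → [ipshoh]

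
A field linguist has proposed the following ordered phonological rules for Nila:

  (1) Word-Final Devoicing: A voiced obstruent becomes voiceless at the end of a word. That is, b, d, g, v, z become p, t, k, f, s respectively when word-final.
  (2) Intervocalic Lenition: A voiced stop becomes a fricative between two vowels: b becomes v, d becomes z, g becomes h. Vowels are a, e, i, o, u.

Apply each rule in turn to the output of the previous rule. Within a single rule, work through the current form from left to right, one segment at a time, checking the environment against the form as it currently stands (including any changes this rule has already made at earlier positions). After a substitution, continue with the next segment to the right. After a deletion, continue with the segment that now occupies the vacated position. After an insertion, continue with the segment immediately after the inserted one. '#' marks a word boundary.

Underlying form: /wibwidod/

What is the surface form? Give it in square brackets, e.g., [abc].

[wibwizot]

(1) Word-Final Devoicing: [wibwidod] → [wibwidot]
(2) Intervocalic Lenition: [wibwidot] → [wibwizot]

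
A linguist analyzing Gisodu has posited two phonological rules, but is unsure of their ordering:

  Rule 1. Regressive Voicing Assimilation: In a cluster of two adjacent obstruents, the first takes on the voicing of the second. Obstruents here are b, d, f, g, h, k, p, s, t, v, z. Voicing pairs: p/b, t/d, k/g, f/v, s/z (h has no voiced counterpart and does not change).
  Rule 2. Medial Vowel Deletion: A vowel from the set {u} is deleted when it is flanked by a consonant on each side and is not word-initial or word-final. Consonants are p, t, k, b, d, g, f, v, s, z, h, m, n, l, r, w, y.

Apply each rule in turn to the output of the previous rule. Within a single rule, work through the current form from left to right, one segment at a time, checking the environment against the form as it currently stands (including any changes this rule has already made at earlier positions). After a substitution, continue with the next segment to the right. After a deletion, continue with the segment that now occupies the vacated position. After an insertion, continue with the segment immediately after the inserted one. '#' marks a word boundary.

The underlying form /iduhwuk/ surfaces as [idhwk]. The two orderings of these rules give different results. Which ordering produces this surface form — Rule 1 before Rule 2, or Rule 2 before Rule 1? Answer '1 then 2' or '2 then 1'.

1 then 2

Order 1 then 2:
  1 Regressive Voicing Assimilation: no change — [iduhwuk]
  2 Medial Vowel Deletion: [iduhwuk] → [idhwk]
  result: [idhwk]
Order 2 then 1:
  2 Medial Vowel Deletion: [iduhwuk] → [idhwk]
  1 Regressive Voicing Assimilation: [idhwk] → [ithwk]
  result: [ithwk]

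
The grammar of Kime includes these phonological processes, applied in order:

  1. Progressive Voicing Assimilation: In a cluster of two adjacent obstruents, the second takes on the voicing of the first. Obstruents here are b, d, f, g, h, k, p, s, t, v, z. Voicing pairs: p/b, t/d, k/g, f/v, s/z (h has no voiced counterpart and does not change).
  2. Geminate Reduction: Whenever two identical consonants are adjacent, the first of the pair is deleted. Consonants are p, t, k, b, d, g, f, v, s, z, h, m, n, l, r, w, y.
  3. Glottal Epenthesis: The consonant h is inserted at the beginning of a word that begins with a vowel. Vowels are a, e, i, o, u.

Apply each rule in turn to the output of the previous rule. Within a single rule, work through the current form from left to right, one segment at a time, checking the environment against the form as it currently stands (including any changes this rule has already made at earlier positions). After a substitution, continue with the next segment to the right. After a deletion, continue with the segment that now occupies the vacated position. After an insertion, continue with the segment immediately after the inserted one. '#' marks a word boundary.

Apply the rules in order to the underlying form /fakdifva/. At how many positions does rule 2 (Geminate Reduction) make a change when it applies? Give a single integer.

1

1 Progressive Voicing Assimilation: [fakdifva] → [faktiffa]
2 Geminate Reduction: [faktiffa] → [faktifa]
3 Glottal Epenthesis: no change — [faktifa]
Rule 2 changed 1 position(s).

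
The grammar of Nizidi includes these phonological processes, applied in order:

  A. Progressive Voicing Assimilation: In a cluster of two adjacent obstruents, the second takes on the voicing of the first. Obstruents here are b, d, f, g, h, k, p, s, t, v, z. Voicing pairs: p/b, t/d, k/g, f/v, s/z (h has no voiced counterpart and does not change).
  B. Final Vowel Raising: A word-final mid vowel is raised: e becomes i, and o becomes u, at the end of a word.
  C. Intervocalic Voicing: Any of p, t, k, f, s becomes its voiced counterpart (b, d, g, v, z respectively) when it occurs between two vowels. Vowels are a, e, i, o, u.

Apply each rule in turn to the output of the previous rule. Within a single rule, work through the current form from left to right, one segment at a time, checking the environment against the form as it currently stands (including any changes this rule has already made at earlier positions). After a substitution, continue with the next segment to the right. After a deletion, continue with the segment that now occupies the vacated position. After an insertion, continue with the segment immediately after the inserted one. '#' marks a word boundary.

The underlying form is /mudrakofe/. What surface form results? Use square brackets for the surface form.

[mudragovi]

A Progressive Voicing Assimilation: no change — [mudrakofe]
B Final Vowel Raising: [mudrakofe] → [mudrakofi]
C Intervocalic Voicing: [mudrakofi] → [mudragovi]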